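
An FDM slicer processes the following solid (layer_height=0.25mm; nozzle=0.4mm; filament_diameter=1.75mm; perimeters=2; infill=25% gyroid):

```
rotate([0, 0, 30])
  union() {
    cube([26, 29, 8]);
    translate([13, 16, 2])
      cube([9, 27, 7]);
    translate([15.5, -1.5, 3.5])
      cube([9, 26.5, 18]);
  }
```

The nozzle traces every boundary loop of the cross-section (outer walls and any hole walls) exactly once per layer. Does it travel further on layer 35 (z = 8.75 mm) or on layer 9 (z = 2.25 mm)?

layer 9 (z = 2.25 mm)

Layer 35 (z = 8.75): the cube is absent (z outside [0, 8]); the cube at (13, 16) is present — its section is the full 9×27 rectangle (perimeter 72.00 mm); the cube at (15.5, -1.5) (footprint 9×26.5) is included at this height (perimeter 71.00 mm); Combining (union): the regions partially overlap (shared area 58.50 mm²), so the edge portions inside another operand are dropped and the merged outline is re-measured after clipping — boundary = 112.00 mm; (rotated 30° about Z; rotation is an isometry so areas/perimeters/island counts are preserved). So its perimeter = 112.00 mm. Layer 9 (z = 2.25): the 26×29 cube contributes its full rectangle (perimeter 110.00 mm); the 9×27 cube at (13, 16) contributes its full rectangle (perimeter 72.00 mm); the cube at (15.5, -1.5) is not intersected at this z (z outside [3.5, 21.5]); Combining (union): the regions partially overlap (shared area 117.00 mm²), so the edge portions inside another operand are dropped and the merged outline is re-measured after clipping — boundary = 138.00 mm; (rotated 30° about Z; rotation is an isometry so areas/perimeters/island counts are preserved). So its perimeter = 138.00 mm. Layer 9 is larger (138.00 vs 112.00 mm).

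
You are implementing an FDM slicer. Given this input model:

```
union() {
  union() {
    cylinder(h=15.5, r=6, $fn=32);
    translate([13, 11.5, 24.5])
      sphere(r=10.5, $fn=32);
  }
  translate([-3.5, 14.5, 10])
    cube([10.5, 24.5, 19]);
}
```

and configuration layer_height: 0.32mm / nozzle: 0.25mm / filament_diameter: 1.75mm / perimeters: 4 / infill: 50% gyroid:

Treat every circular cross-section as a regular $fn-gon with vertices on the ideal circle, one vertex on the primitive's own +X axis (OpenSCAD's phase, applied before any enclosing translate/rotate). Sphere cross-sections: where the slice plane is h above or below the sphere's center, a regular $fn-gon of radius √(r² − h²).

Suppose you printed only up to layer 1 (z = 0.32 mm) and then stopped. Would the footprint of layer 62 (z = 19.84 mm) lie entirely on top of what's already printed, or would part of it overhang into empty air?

part overhangs

Compare the two slices. At z = 0.32: the cylinder: section is a regular 32-gon, circumradius r=6 (area = (32/2)·6.000²·sin(360°/32) = 112.37 mm²); the sphere at (13, 11.5) does not reach this height (|z−center|=24.180 > r=10.5); Combining (union): only the r=6 cylinder is present, so the union is just that shape — area = 112.37 mm²; the cube at (-3.5, 14.5) does not reach this height (z outside [10, 29]); Taking the union: only that combined region is present, so the union is just that shape — area = 112.37 mm². At z = 19.84: the cylinder is not intersected at this z (z outside [0, 15.5]); the r=10.5 sphere at (13, 11.5) contributes a regular 32-gon of circumradius √(10.5²−4.66²) = 9.409 (area = (32/2)·9.409²·sin(360°/32) = 276.36 mm²); Taking the union: only the r=10.5 sphere at (13, 11.5) is present, so the union is just that shape — area = 276.36 mm²; the cube at (-3.5, 14.5) (footprint 10.5×24.5) is included at this height (area 257.25 mm²); Taking the union: the regions partially overlap — summed areas 533.61 mm² minus the doubly-counted overlap 7.29 mm² gives 526.32 mm² — area = 526.32 mm². Checking containment: at z = 19.84 the cross-section extends beyond the z = 0.32 cross-section by about 526.32 mm².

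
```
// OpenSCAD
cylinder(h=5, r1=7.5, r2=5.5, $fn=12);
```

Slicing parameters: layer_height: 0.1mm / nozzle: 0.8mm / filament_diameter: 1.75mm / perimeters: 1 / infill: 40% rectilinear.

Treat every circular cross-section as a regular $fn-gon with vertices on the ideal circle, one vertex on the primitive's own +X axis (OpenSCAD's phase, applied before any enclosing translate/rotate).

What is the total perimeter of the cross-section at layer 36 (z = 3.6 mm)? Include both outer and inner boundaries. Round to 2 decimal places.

37.64 mm

At z = 3.6 mm: the cone contributes a regular 12-gon of circumradius 6.060 (interpolated between r1=7.5 and r2=5.5 at t=0.720) (perimeter = 2·12·6.060·sin(180°/12) = 37.64 mm). Overall, the cross-section is a single solid region. Total boundary length (outer) = 37.64 mm.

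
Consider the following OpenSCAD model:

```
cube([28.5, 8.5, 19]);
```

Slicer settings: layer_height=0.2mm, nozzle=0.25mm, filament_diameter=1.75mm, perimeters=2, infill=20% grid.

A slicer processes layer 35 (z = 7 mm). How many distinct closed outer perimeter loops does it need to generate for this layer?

At z = 7 mm: the 28.5×8.5 cube contributes its full rectangle. The result has 1 disconnected region.

1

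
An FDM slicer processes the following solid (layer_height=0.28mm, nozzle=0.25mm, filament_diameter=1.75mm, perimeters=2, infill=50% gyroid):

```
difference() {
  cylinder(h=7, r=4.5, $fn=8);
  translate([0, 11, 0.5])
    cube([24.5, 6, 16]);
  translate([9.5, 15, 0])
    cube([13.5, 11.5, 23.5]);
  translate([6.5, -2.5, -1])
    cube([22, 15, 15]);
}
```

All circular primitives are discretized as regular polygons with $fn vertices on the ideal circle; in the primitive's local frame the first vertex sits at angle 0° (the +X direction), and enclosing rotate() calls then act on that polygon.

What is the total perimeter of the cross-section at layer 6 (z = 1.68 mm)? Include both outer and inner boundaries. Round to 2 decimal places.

27.55 mm

At z = 1.68 mm: the r=4.5 cylinder gives a regular 8-gon of circumradius 4.5 (constant along its height) (perimeter = 2·8·4.500·sin(180°/8) = 27.55 mm); the cube at (0, 11) is present — its section is the full 24.5×6 rectangle (perimeter 61.00 mm); the cube at (9.5, 15) (footprint 13.5×11.5) is included at this height (perimeter 50.00 mm); the cube at (6.5, -2.5) is present — its section is the full 22×15 rectangle (perimeter 74.00 mm); After the difference (first − rest): starting from the r=4.5 cylinder, the 24.5×6 cube at (0, 11) misses the remaining region (no effect); the 13.5×11.5 cube at (9.5, 15) misses the remaining region (no effect); the 22×15 cube at (6.5, -2.5) misses the remaining region (no effect) — boundary = 27.55 mm. Overall, the cross-section is a single solid region. Total boundary length (outer) = 27.55 mm.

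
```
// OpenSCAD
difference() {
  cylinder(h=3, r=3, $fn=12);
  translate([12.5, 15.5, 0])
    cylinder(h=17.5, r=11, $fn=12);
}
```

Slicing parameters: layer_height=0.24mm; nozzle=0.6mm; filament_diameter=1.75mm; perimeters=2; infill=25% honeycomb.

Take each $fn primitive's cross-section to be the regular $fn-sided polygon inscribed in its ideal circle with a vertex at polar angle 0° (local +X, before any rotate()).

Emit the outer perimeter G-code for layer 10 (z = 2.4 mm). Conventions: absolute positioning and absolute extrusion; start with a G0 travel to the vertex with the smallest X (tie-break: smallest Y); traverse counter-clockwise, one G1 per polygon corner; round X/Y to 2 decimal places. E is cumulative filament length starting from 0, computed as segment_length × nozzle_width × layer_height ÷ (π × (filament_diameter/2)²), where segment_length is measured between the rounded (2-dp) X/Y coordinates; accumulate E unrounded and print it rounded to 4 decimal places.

G0 X-3.00 Y0.00 Z2.40
G1 X-2.60 Y-1.50 E0.0929
G1 X-1.50 Y-2.60 E0.1861
G1 X0.00 Y-3.00 E0.2790
G1 X1.50 Y-2.60 E0.3720
G1 X2.60 Y-1.50 E0.4651
G1 X3.00 Y0.00 E0.5580
G1 X2.60 Y1.50 E0.6510
G1 X1.50 Y2.60 E0.7441
G1 X0.00 Y3.00 E0.8370
G1 X-1.50 Y2.60 E0.9300
G1 X-2.60 Y1.50 E1.0231
G1 X-3.00 Y0.00 E1.1161

At z = 2.4 mm: the r=3 cylinder gives a regular 12-gon of circumradius 3 (constant along its height); the cylinder at (12.5, 15.5): section is a regular 12-gon, circumradius r=11; Subtracting the remaining from the first: starting from the r=3 cylinder, the r=11 cylinder at (12.5, 15.5) misses the remaining region (no effect) — 1 connected region. The outline is a single polygon with 12 vertices. Extrusion per mm of travel: 0.6 × 0.24 / (π × 0.875²) = 0.059868. Accumulating E over each segment gives final E = 1.1161.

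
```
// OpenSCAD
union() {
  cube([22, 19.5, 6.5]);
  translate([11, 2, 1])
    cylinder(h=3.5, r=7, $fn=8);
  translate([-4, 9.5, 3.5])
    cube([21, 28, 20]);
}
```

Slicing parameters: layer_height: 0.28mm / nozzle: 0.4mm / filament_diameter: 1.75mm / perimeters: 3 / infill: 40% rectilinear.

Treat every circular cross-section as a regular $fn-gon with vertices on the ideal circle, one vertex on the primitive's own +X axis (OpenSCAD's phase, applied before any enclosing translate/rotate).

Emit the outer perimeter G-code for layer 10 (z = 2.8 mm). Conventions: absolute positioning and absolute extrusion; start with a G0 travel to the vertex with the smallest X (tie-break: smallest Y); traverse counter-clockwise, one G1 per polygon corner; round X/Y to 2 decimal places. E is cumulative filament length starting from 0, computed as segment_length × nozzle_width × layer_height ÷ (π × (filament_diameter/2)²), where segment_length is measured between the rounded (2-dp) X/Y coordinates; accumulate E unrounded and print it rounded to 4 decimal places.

At z = 2.8 mm: the 22×19.5 cube contributes its full rectangle; the cylinder at (11, 2): section is a regular 8-gon, circumradius r=7; the cube at (-4, 9.5) is absent (z outside [3.5, 23.5]); Taking the union: the regions partially overlap (shared area 95.64 mm²), so overlapping operands fuse into one piece — 1 connected region. The outline is a single polygon with 9 vertices. Extrusion per mm of travel: 0.4 × 0.28 / (π × 0.875²) = 0.046564. Accumulating E over each segment gives final E = 4.0865.

G0 X0.00 Y0.00 Z2.80
G1 X4.83 Y0.00 E0.2249
G1 X6.05 Y-2.95 E0.3736
G1 X11.00 Y-5.00 E0.6230
G1 X15.95 Y-2.95 E0.8725
G1 X17.17 Y0.00 E1.0212
G1 X22.00 Y0.00 E1.2461
G1 X22.00 Y19.50 E2.1541
G1 X0.00 Y19.50 E3.1785
G1 X0.00 Y0.00 E4.0865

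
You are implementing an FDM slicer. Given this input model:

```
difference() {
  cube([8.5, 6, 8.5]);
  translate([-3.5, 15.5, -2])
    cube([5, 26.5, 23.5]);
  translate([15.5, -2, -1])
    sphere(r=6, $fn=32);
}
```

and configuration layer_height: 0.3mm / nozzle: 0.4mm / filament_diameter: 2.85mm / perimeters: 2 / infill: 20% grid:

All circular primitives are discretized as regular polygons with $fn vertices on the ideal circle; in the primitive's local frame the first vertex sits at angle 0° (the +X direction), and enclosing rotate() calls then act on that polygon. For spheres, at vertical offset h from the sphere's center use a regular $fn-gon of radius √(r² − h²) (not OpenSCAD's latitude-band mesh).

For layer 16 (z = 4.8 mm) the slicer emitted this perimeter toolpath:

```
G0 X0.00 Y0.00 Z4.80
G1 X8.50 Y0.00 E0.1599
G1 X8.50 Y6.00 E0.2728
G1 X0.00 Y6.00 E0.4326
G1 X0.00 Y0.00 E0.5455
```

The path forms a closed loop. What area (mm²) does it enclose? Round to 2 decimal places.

51.00 mm²

Apply the shoelace formula to the sequence of (X, Y) vertices; enclosed area = 51.00 mm².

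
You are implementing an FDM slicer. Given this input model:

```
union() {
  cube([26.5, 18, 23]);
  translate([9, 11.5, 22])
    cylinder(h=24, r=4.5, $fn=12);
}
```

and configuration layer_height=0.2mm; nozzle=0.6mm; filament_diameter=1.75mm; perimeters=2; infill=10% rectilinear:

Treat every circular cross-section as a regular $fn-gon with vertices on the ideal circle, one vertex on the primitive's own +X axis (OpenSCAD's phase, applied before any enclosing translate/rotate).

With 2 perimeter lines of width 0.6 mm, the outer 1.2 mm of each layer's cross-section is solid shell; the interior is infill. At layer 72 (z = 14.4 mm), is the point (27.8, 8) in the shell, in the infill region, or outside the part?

At z = 14.4 mm: the cube is present — its section is the full 26.5×18 rectangle; the cylinder at (9, 11.5) does not reach this height (z outside [22, 46]); Combining (union): only the 26.5×18 cube is present, so the union is just that shape — 1 connected region. Overall, the cross-section is a single solid region. The nearest boundary edge runs (26.50, 0.00)→(26.50, 18.00); distance from the point to it = 1.30 mm. The point is not inside any of the regions above, so it lies outside the cross-section (1.30 mm from the nearest boundary).

outside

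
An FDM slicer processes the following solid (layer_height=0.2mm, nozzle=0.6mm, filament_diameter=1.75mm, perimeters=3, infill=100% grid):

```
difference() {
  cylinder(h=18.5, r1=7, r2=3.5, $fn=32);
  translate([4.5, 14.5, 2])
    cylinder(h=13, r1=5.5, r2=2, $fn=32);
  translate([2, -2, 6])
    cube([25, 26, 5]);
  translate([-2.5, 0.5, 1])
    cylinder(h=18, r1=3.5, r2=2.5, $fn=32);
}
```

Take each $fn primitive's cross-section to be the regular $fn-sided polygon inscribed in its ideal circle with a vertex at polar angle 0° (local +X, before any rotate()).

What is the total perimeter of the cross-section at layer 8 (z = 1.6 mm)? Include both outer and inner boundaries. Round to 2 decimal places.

63.76 mm

At z = 1.6 mm: the cone (r1=7→r2=3.5) has section circumradius 6.697 here — a regular 32-gon (perimeter = 2·32·6.697·sin(180°/32) = 42.01 mm); the cone at (4.5, 14.5) is absent (z outside [2, 15]); the cube at (2, -2) does not reach this height (z outside [6, 11]); the cone at (-2.5, 0.5) (r1=3.5→r2=2.5) has section circumradius 3.467 here — a regular 32-gon (perimeter = 2·32·3.467·sin(180°/32) = 21.75 mm); After the difference (first − rest): starting from the cone, the cone at (-2.5, 0.5) lies wholly inside it (removes its full 37.51 mm² and its 21.75 mm outline becomes a hole wall) — boundary (outer + 1 inner loop) = 63.76 mm. Overall, the cross-section is one region with 1 hole. Total boundary length (outer + inner) = 63.76 mm.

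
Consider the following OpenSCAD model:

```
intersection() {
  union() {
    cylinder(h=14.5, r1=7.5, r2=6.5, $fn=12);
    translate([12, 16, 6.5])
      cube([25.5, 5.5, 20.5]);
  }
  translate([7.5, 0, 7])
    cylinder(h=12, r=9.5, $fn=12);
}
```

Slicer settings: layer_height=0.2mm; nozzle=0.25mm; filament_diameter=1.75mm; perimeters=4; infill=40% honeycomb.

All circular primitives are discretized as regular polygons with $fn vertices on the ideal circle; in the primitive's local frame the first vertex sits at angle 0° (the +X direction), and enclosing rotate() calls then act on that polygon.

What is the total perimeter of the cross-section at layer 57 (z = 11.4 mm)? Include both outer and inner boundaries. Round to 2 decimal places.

At z = 11.4 mm: the cone: at t=0.786 of its height the radius interpolates to r₁+(r₂−r₁)t = 6.714, giving a regular 12-gon of that circumradius (perimeter = 2·12·6.714·sin(180°/12) = 41.70 mm); the cube at (12, 16) (footprint 25.5×5.5) is included at this height (perimeter 62.00 mm); Taking the union: the 2 present regions are separate (no shared area or edge), so areas and boundary lengths simply add and each stays a separate island — boundary = 103.70 mm; the r=9.5 cylinder at (7.5, 0) contributes a regular 12-gon of circumradius 9.5 (perimeter = 2·12·9.500·sin(180°/12) = 59.01 mm); After intersecting: the r=9.5 cylinder at (7.5, 0) partially overlaps the result so far; clipping to the common part keeps 79.89 mm² — boundary = 33.48 mm. Overall, the cross-section is a single solid region. Total boundary length (outer) = 33.48 mm.

33.48 mm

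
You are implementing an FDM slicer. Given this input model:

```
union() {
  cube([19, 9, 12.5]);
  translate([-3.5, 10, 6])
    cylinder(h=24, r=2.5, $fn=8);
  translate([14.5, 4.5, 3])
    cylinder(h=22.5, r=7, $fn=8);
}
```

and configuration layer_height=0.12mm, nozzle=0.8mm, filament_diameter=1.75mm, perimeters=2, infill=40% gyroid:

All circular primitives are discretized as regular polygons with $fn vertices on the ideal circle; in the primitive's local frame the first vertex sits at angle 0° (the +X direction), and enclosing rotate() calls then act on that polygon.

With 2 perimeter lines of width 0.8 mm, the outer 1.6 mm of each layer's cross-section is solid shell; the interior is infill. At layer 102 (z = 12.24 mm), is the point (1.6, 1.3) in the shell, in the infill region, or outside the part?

At z = 12.24 mm: the 19×9 cube contributes its full rectangle; the r=2.5 cylinder at (-3.5, 10) gives a regular 8-gon of circumradius 2.5 (constant along its height); the r=7 cylinder at (14.5, 4.5) gives a regular 8-gon of circumradius 7 (constant along its height); Combining (union): the regions partially overlap (shared area 95.11 mm²), so overlapping operands fuse into one piece — 2 connected regions. Overall, the cross-section has 2 separate islands. The nearest boundary edge runs (9.36, 0.00)→(0.00, 0.00); distance from the point to it = 1.30 mm. (Shell/infill is judged within the island containing the point — the largest one.) The point is inside the cross-section, 1.30 mm from the nearest boundary — within the 1.6 mm shell band (2 × 0.8).

shell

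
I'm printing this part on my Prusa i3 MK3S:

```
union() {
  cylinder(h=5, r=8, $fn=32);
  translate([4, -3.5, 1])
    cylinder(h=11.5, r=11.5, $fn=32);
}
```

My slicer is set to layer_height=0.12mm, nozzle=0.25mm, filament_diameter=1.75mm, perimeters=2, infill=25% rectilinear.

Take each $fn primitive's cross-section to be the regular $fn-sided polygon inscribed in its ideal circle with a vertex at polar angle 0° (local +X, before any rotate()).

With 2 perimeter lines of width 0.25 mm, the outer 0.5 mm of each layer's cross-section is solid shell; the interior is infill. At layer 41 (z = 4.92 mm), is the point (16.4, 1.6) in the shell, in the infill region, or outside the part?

outside

At z = 4.92 mm: the cylinder: section is a regular 32-gon, circumradius r=8; the cylinder at (4, -3.5): section is a regular 32-gon, circumradius r=11.5; Taking the union: the regions partially overlap (shared area 180.35 mm²), so overlapping operands fuse into one piece — 1 connected region. Overall, the cross-section is a single solid region. The nearest boundary edge runs (13.56, 2.89)→(14.62, 0.90); distance from the point to it = 1.91 mm. The point is not inside any of the regions above, so it lies outside the cross-section (1.91 mm from the nearest boundary).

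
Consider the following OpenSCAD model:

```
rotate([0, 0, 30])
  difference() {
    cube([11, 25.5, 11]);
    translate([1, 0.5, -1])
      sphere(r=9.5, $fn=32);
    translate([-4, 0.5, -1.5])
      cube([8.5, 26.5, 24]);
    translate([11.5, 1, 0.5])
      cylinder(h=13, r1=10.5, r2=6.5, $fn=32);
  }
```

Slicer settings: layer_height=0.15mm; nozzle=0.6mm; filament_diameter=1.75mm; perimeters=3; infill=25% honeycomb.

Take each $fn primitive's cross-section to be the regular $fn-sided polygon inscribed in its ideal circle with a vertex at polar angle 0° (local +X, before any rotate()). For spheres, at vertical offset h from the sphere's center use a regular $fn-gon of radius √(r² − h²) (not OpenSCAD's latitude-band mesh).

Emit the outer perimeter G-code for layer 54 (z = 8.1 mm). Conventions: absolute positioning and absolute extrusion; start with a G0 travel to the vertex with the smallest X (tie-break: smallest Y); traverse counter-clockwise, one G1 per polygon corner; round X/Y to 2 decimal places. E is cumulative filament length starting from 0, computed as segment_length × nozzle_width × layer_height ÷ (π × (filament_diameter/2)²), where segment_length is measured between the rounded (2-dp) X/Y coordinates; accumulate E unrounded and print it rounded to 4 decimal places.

At z = 8.1 mm: the cube is present — its section is the full 11×25.5 rectangle; the r=9.5 sphere at (1, 0.5) contributes a regular 32-gon of circumradius √(9.5²−9.1²) = 2.728; the cube at (-4, 0.5) is present — its section is the full 8.5×26.5 rectangle; the cone at (11.5, 1) contributes a regular 32-gon of circumradius 8.162 (interpolated between r1=10.5 and r2=6.5 at t=0.585); Subtracting the remaining from the first: starting from the 11×25.5 cube, the r=9.5 sphere at (1, 0.5) partially overlaps it — only the 10.31 mm² overlap (of its 23.22 mm²) is removed, clipping the outline; the 8.5×26.5 cube at (-4, 0.5) partially overlaps it — only the 104.04 mm² overlap (of its 225.25 mm²) is removed, clipping the outline; the cone at (11.5, 1) partially overlaps it — only the 51.63 mm² overlap (of its 207.92 mm²) is removed, clipping the outline — 1 connected region; (rotated 30° about Z; rotation is an isometry so areas/perimeters/island counts are preserved). The outline is a single polygon with 9 vertices. Extrusion per mm of travel: 0.6 × 0.15 / (π × 0.875²) = 0.037418. Accumulating E over each segment gives final E = 1.9153.

G0 X-8.85 Y24.33 Z8.10
G1 X1.33 Y6.70 E0.7617
G1 X1.32 Y7.15 E0.7786
G1 X1.58 Y8.73 E0.8385
G1 X2.14 Y10.23 E0.8984
G1 X2.98 Y11.58 E0.9579
G1 X4.08 Y12.75 E1.0180
G1 X4.97 Y13.39 E1.0590
G1 X-3.22 Y27.58 E1.6721
G1 X-8.85 Y24.33 E1.9153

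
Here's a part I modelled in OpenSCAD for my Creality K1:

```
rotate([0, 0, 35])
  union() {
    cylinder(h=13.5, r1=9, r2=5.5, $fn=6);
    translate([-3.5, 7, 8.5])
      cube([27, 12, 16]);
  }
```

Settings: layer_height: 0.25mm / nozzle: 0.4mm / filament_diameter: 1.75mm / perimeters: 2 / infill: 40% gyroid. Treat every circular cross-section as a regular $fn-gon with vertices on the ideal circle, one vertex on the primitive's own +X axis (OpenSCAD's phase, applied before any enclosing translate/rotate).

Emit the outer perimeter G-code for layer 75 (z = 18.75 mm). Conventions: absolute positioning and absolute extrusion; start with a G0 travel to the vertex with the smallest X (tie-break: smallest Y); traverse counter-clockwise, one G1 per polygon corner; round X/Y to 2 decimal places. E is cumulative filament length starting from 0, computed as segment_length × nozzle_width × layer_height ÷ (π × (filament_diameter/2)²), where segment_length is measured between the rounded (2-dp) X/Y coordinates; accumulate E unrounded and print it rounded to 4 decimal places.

G0 X-13.76 Y13.56 Z18.75
G1 X-6.88 Y3.73 E0.4988
G1 X15.24 Y19.21 E1.6213
G1 X8.35 Y29.04 E2.1204
G1 X-13.76 Y13.56 E3.2425

At z = 18.75 mm: the cone is not intersected at this z (z outside [0, 13.5]); the 27×12 cube at (-3.5, 7) contributes its full rectangle; Taking the union: only the 27×12 cube at (-3.5, 7) is present, so the union is just that shape — 1 connected region; (rotated 35° about Z; rotation is an isometry so areas/perimeters/island counts are preserved). The outline is a single polygon with 4 vertices. Extrusion per mm of travel: 0.4 × 0.25 / (π × 0.875²) = 0.041575. Accumulating E over each segment gives final E = 3.2425.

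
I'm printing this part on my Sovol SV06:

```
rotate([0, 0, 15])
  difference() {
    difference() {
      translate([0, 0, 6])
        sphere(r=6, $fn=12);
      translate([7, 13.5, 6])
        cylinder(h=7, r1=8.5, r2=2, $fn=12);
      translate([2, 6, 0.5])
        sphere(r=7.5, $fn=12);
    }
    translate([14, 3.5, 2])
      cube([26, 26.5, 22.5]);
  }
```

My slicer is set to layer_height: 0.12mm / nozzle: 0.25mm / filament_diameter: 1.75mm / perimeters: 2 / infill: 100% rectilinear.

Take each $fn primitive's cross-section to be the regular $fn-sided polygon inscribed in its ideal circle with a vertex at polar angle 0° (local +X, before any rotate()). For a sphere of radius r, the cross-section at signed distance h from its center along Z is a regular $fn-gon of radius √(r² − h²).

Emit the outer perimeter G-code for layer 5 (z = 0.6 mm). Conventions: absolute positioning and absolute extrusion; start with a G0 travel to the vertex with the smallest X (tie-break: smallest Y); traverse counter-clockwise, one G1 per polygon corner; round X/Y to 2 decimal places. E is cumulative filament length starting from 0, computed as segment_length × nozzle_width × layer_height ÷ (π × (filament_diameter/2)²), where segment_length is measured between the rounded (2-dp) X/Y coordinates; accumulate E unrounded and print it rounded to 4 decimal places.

G0 X-2.53 Y-0.68 Z0.60
G1 X-1.85 Y-1.85 E0.0169
G1 X-0.68 Y-2.53 E0.0338
G1 X0.68 Y-2.53 E0.0507
G1 X1.85 Y-1.85 E0.0676
G1 X2.41 Y-0.88 E0.0816
G1 X2.32 Y-0.93 E0.0829
G1 X-1.56 Y-0.93 E0.1312
G1 X-2.53 Y-0.37 E0.1452
G1 X-2.53 Y-0.68 E0.1491

At z = 0.6 mm: the sphere: section is a regular 12-gon, circumradius = √(r²−h²) = √(6²−5.4²) = 2.615; the cone at (7, 13.5) is absent (z outside [6, 13]); the sphere at (2, 6): section is a regular 12-gon, circumradius = √(r²−h²) = √(7.5²−0.1²) = 7.499; After the difference (first − rest): starting from the r=6 sphere, the r=7.5 sphere at (2, 6) partially overlaps it — only the 14.67 mm² overlap (of its 168.72 mm²) is removed, clipping the outline — 1 connected region; the cube at (14, 3.5) is absent (z outside [2, 24.5]); Taking the first minus the rest: none of the subtracted shapes is present at this height, so the result so far is unchanged — 1 connected region; (rotated 15° about Z; rotation is an isometry so areas/perimeters/island counts are preserved). The outline is a single polygon with 9 vertices. Extrusion per mm of travel: 0.25 × 0.12 / (π × 0.875²) = 0.012473. Accumulating E over each segment gives final E = 0.1491.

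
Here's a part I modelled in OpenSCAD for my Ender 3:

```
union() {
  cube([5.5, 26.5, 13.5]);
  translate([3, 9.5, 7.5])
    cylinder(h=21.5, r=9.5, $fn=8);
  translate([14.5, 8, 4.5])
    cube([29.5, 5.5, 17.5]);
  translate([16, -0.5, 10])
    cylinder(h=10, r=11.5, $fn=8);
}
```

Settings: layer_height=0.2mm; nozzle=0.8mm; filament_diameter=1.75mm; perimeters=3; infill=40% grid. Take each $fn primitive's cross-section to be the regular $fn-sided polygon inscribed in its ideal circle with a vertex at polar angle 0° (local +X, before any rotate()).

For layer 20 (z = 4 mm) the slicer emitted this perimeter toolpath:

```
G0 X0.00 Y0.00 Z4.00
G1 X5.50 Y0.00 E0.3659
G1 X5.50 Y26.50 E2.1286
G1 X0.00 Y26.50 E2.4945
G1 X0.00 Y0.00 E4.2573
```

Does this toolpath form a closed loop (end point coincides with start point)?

Start point (G0): (0.00, 0.00). End point (last G1): the path returns to the start — closed.

yes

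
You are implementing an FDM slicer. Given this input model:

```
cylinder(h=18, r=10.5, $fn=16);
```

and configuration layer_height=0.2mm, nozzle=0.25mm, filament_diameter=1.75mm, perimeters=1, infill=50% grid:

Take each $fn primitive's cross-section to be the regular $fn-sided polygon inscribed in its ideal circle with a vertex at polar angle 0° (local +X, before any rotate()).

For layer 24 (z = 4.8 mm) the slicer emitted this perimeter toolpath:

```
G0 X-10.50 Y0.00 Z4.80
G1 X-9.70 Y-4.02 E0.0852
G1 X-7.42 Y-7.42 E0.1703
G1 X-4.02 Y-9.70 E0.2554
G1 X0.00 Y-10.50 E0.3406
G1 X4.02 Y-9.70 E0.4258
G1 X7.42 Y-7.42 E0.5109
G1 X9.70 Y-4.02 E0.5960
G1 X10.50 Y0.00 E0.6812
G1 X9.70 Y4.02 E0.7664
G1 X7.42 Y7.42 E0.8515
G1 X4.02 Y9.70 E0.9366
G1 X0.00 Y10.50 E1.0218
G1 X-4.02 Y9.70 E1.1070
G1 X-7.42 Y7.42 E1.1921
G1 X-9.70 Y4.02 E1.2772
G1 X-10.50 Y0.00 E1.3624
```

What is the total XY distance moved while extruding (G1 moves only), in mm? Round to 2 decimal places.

65.54 mm

Sum the Euclidean lengths of each G1 segment: total = 65.54 mm.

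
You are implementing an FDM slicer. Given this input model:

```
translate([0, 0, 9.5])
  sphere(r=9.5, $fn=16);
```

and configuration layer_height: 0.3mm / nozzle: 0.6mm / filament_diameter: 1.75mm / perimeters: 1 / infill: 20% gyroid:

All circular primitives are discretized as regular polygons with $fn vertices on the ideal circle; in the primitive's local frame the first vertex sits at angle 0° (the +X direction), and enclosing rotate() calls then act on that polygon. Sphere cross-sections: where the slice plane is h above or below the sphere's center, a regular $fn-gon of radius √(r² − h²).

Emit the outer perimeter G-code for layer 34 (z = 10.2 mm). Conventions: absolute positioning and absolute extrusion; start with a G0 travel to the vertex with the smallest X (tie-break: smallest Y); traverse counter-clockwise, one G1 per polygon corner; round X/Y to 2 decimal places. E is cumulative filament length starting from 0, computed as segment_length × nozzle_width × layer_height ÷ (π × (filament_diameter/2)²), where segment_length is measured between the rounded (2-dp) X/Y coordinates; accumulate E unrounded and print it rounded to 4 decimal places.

G0 X-9.47 Y0.00 Z10.20
G1 X-8.75 Y-3.63 E0.2769
G1 X-6.70 Y-6.70 E0.5532
G1 X-3.63 Y-8.75 E0.8295
G1 X0.00 Y-9.47 E1.1064
G1 X3.63 Y-8.75 E1.3833
G1 X6.70 Y-6.70 E1.6596
G1 X8.75 Y-3.63 E1.9359
G1 X9.47 Y0.00 E2.2128
G1 X8.75 Y3.63 E2.4897
G1 X6.70 Y6.70 E2.7660
G1 X3.63 Y8.75 E3.0423
G1 X0.00 Y9.47 E3.3192
G1 X-3.63 Y8.75 E3.5962
G1 X-6.70 Y6.70 E3.8724
G1 X-8.75 Y3.63 E4.1487
G1 X-9.47 Y0.00 E4.4256

At z = 10.2 mm: the r=9.5 sphere contributes a regular 16-gon of circumradius √(9.5²−0.7²) = 9.474. The outline is a single polygon with 16 vertices. Extrusion per mm of travel: 0.6 × 0.3 / (π × 0.875²) = 0.074835. Accumulating E over each segment gives final E = 4.4256.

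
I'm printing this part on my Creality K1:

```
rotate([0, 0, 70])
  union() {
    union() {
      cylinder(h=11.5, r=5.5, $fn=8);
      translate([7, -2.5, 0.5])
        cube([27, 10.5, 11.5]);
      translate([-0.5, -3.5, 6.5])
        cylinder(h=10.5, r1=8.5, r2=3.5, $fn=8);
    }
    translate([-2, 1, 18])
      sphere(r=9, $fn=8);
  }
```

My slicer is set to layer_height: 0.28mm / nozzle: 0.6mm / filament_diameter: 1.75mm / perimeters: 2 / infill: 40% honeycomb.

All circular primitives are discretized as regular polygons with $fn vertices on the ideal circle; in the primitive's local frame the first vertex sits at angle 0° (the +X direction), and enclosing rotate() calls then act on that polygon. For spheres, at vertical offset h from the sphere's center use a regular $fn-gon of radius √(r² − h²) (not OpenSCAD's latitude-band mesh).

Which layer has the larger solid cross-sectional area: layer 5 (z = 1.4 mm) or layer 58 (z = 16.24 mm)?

layer 5 (z = 1.4 mm)

Layer 5 (z = 1.4): the r=5.5 cylinder gives a regular 8-gon of circumradius 5.5 (constant along its height) (area = (8/2)·5.500²·sin(360°/8) = 85.56 mm²); the 27×10.5 cube at (7, -2.5) contributes its full rectangle (area 283.50 mm²); the cone at (-0.5, -3.5) is not intersected at this z (z outside [6.5, 17]); Merging all regions: the 2 present regions are separate (no shared area or edge), so areas and boundary lengths simply add and each stays a separate island — area = 369.06 mm²; the sphere at (-2, 1) is absent (|z−center|=16.600 > r=9); Merging all regions: only that combined region is present, so the union is just that shape — area = 369.06 mm²; (rotated 70° about Z; rotation is an isometry so areas/perimeters/island counts are preserved). So its area = 369.06 mm². Layer 58 (z = 16.24): the cylinder is not intersected at this z (z outside [0, 11.5]); the cube at (7, -2.5) is not intersected at this z (z outside [0.5, 12]); the cone at (-0.5, -3.5) contributes a regular 8-gon of circumradius 3.862 (interpolated between r1=8.5 and r2=3.5 at t=0.928) (area = (8/2)·3.862²·sin(360°/8) = 42.18 mm²); Combining (union): only the cone at (-0.5, -3.5) is present, so the union is just that shape — area = 42.18 mm²; the r=9 sphere at (-2, 1) slices to a regular 8-gon of circumradius 8.826 (√(r²−h²) with h=1.76 from center) (area = (8/2)·8.826²·sin(360°/8) = 220.34 mm²); Taking the union: the regions partially overlap — summed areas 262.53 mm² minus the doubly-counted overlap 41.73 mm² gives 220.79 mm² — area = 220.79 mm²; (whole slice rotated 70° about Z — lengths, areas and connectivity unchanged). So its area = 220.79 mm². Layer 5 is larger (369.06 vs 220.79 mm²).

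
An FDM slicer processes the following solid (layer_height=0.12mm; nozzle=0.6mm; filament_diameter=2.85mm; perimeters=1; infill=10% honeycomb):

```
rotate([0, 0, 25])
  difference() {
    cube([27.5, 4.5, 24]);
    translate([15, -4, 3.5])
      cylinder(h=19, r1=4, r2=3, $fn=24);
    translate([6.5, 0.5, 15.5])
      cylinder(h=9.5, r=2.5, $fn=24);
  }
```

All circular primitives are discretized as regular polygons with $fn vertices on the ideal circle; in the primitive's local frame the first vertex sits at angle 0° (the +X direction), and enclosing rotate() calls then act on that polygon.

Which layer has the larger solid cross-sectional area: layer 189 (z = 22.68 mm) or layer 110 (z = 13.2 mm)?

Layer 189 (z = 22.68): the cube (footprint 27.5×4.5) is included at this height (area 123.75 mm²); the cone at (15, -4) does not reach this height (z outside [3.5, 22.5]); the r=2.5 cylinder at (6.5, 0.5) contributes a regular 24-gon of circumradius 2.5 (area = (24/2)·2.500²·sin(360°/24) = 19.41 mm²); Taking the first minus the rest: starting from the 27.5×4.5 cube (123.75 mm²), the r=2.5 cylinder at (6.5, 0.5) partially overlaps it — only the 12.17 mm² overlap (of its 19.41 mm²) is removed, clipping the outline — area = 111.58 mm²; (rotated 25° about Z; rotation is an isometry so areas/perimeters/island counts are preserved). So its area = 111.58 mm². Layer 110 (z = 13.2): the cube is present — its section is the full 27.5×4.5 rectangle (area 123.75 mm²); the cone at (15, -4) (r1=4→r2=3) has section circumradius 3.489 here — a regular 24-gon (area = (24/2)·3.489²·sin(360°/24) = 37.82 mm²); the cylinder at (6.5, 0.5) is absent (z outside [15.5, 25]); After the difference (first − rest): starting from the 27.5×4.5 cube (123.75 mm²), the cone at (15, -4) misses the remaining region (no effect) — area = 123.75 mm²; (rotated 25° about Z; rotation is an isometry so areas/perimeters/island counts are preserved). So its area = 123.75 mm². Layer 110 is larger (123.75 vs 111.58 mm²).

layer 110 (z = 13.2 mm)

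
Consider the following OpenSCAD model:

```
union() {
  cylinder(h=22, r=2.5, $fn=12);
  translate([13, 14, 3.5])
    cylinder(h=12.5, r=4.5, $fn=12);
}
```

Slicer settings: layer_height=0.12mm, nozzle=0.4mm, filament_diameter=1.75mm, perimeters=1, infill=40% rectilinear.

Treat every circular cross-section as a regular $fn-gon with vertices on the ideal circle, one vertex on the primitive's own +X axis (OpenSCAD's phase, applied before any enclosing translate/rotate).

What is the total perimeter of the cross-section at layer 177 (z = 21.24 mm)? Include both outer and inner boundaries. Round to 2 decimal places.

15.53 mm

At z = 21.24 mm: the r=2.5 cylinder contributes a regular 12-gon of circumradius 2.5 (perimeter = 2·12·2.500·sin(180°/12) = 15.53 mm); the cylinder at (13, 14) does not reach this height (z outside [3.5, 16]); Combining (union): only the r=2.5 cylinder is present, so the union is just that shape — boundary = 15.53 mm. Overall, the cross-section is a single solid region. Total boundary length (outer) = 15.53 mm.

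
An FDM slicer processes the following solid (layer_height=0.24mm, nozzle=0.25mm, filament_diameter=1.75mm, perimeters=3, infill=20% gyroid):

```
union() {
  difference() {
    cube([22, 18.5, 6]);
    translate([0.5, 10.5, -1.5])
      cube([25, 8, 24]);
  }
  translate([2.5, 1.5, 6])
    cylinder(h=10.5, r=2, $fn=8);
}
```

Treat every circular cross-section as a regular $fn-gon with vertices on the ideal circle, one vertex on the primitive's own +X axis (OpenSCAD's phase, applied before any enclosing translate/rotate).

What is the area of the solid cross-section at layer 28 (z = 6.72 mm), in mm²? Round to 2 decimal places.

11.31 mm²

At z = 6.72 mm: the cube is not intersected at this z (z outside [0, 6]); the 25×8 cube at (0.5, 10.5) contributes its full rectangle (area 200.00 mm²); After the difference (first − rest): the first operand is absent here, so nothing remains; the r=2 cylinder at (2.5, 1.5) gives a regular 8-gon of circumradius 2 (constant along its height) (area = (8/2)·2.000²·sin(360°/8) = 11.31 mm²); Merging all regions: only the r=2 cylinder at (2.5, 1.5) is present, so the union is just that shape — area = 11.31 mm². Overall, the cross-section is a single solid region. Net area = 11.31 mm².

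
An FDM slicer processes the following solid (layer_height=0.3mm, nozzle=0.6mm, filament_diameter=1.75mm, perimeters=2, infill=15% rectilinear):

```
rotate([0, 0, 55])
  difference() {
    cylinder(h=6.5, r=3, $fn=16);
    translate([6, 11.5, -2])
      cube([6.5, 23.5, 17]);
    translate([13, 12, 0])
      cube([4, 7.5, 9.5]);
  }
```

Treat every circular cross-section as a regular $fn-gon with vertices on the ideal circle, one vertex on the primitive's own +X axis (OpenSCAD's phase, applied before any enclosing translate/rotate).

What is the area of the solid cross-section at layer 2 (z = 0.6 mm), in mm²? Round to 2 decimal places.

27.55 mm²

At z = 0.6 mm: the r=3 cylinder contributes a regular 16-gon of circumradius 3 (area = (16/2)·3.000²·sin(360°/16) = 27.55 mm²); the cube at (6, 11.5) is present — its section is the full 6.5×23.5 rectangle (area 152.75 mm²); the 4×7.5 cube at (13, 12) contributes its full rectangle (area 30.00 mm²); Taking the first minus the rest: starting from the r=3 cylinder (27.55 mm²), the 6.5×23.5 cube at (6, 11.5) misses the remaining region (no effect); the 4×7.5 cube at (13, 12) misses the remaining region (no effect) — area = 27.55 mm²; (rotated 55° about Z; rotation is an isometry so areas/perimeters/island counts are preserved). Overall, the cross-section is a single solid region. Net area = 27.55 mm².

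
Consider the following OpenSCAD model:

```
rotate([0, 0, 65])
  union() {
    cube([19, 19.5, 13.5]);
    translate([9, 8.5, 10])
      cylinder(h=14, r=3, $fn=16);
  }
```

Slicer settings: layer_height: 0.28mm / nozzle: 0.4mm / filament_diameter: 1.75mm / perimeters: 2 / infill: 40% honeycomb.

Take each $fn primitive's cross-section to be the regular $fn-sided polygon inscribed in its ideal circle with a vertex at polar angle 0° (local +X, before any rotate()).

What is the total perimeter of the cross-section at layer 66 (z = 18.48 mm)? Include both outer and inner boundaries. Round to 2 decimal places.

18.73 mm

At z = 18.48 mm: the cube is not intersected at this z (z outside [0, 13.5]); the r=3 cylinder at (9, 8.5) gives a regular 16-gon of circumradius 3 (constant along its height) (perimeter = 2·16·3.000·sin(180°/16) = 18.73 mm); Combining (union): only the r=3 cylinder at (9, 8.5) is present, so the union is just that shape — boundary = 18.73 mm; (whole slice rotated 65° about Z — lengths, areas and connectivity unchanged). Overall, the cross-section is a single solid region. Total boundary length (outer) = 18.73 mm.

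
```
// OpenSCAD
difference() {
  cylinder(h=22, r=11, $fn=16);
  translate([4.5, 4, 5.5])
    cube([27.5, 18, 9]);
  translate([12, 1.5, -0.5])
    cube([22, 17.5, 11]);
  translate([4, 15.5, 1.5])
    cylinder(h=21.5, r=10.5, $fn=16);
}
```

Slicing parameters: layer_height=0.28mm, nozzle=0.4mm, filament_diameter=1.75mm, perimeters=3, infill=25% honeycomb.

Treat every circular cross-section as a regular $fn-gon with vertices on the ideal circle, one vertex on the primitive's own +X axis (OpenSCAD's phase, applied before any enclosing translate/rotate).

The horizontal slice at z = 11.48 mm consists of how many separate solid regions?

1

At z = 11.48 mm: the cylinder: section is a regular 16-gon, circumradius r=11; the cube at (4.5, 4) (footprint 27.5×18) is included at this height; the cube at (12, 1.5) is absent (z outside [-0.5, 10.5]); the cylinder at (4, 15.5): section is a regular 16-gon, circumradius r=10.5; After the difference (first − rest): starting from the r=11 cylinder, the 27.5×18 cube at (4.5, 4) partially overlaps it — only the 20.73 mm² overlap (of its 495.00 mm²) is removed, clipping the outline; the r=10.5 cylinder at (4, 15.5) partially overlaps it — only the 37.55 mm² overlap (of its 337.53 mm²) is removed, clipping the outline — 1 connected region. The result has 1 disconnected region.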